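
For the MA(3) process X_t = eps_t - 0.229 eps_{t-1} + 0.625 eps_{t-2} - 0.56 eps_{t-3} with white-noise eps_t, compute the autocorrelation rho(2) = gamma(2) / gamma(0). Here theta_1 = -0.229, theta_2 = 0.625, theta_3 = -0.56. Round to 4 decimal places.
\rho(2) = 0.4288

For an MA(q) process with theta_0 = 1, the autocovariance is
  gamma(k) = sigma^2 * sum_{i=0..q-k} theta_i * theta_{i+k},
and rho(k) = gamma(k) / gamma(0). Sigma^2 cancels.
  numerator   = (1)*(0.625) + (-0.229)*(-0.56) = 0.75324.
  denominator = (1)^2 + (-0.229)^2 + (0.625)^2 + (-0.56)^2 = 1.756666.
  rho(2) = 0.75324 / 1.756666 = 0.4288.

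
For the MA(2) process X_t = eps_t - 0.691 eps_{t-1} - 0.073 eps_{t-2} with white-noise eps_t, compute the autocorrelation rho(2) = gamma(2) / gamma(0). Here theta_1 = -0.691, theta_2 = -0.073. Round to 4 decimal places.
\rho(2) = -0.0492

For an MA(q) process with theta_0 = 1, the autocovariance is
  gamma(k) = sigma^2 * sum_{i=0..q-k} theta_i * theta_{i+k},
and rho(k) = gamma(k) / gamma(0). Sigma^2 cancels.
  numerator   = (1)*(-0.073) = -0.073.
  denominator = (1)^2 + (-0.691)^2 + (-0.073)^2 = 1.48281.
  rho(2) = -0.073 / 1.48281 = -0.0492.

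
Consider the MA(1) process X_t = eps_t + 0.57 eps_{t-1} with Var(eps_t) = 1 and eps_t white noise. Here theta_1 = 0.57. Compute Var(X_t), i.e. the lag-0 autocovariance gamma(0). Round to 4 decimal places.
\gamma(0) = 1.3249

For an MA(q) process X_t = eps_t + sum_i theta_i eps_{t-i} with
Var(eps_t) = sigma^2, the variance is
  gamma(0) = sigma^2 * (1 + sum_i theta_i^2).
  sum_i theta_i^2 = (0.57)^2 = 0.3249.
  gamma(0) = 1 * (1 + 0.3249) = 1 * 1.3249 = 1.3249.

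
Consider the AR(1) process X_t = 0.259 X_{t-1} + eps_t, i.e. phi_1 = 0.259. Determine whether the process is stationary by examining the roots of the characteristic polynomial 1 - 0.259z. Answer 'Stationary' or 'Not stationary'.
\text{Stationary}

The AR(p) characteristic polynomial is P(z) = 1 - 0.259z.
Stationarity requires all roots to lie outside the unit circle, i.e. |z| > 1 for every root.
This is linear in z: 1 + (-0.259) z = 0  =>  z = -1/(-0.259) = 3.861004,  |z| = 3.861004.
Moduli of all roots: 3.8610.
All moduli strictly greater than 1? Yes.
Verdict: Stationary.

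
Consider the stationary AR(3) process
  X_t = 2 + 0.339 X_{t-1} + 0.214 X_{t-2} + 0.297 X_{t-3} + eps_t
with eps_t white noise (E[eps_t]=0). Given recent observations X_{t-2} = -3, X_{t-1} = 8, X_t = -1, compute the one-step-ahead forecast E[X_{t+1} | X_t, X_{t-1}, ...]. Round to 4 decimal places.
E[X_{t+1} \mid \mathcal F_t] = 2.4820

For an AR(p) model X_t = c + sum_i phi_i X_{t-i} + eps_t, the
one-step-ahead conditional mean is
  E[X_{t+1} | X_t, ...] = c + sum_i phi_i X_{t+1-i}.
Substitute known values:
  E[X_{t+1} | ...] = 2 + (0.339) * (-1) + (0.214) * (8) + (0.297) * (-3)
                   = 2.4820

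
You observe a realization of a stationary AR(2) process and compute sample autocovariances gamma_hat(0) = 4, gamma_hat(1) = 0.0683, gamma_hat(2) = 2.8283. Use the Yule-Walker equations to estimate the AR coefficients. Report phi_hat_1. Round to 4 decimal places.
\hat\phi_{1} = 0.0050

The Yule-Walker equations for an AR(p) process read, in matrix form,
  Gamma_p phi = r_p,   with   (Gamma_p)_{ij} = gamma(|i - j|),
                       (r_p)_i = gamma(i),   i,j = 1..p.
Substitute the sample gammas (Toeplitz matrix and right-hand side of size 2):
  Gamma_p = [[4.0, 0.0683], [0.0683, 4.0]]
  r_p     = [0.0683, 2.8283]
Written out:
  4 phi_1 + 0.0683 phi_2 = 0.0683
  0.0683 phi_1 + 4 phi_2 = 2.8283
Solve by Cramer's rule:
  det = gamma(0)^2 - gamma(1)^2 = (4)^2 - (0.0683)^2 = 16 - 0.00466489 = 15.99533511
  phi_hat_1 = [gamma(1) gamma(0) - gamma(1) gamma(2)] / det = [(0.0683)(4) - (0.0683)(2.8283)] / 15.99533511 = 0.08002711 / 15.99533511 = 0.005
  phi_hat_2 = [gamma(0) gamma(2) - gamma(1)^2] / det = [(4)(2.8283) - (0.0683)^2] / 15.99533511 = 11.30853511 / 15.99533511 = 0.707
So phi_hat = [0.0050, 0.7070].
Therefore phi_hat_1 = 0.0050.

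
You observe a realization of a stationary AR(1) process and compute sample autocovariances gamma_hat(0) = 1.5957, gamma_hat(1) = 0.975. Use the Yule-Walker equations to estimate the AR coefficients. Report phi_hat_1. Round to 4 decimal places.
\hat\phi_{1} = 0.6110

The Yule-Walker equations for an AR(p) process read, in matrix form,
  Gamma_p phi = r_p,   with   (Gamma_p)_{ij} = gamma(|i - j|),
                       (r_p)_i = gamma(i),   i,j = 1..p.
Substitute the sample gammas (Toeplitz matrix and right-hand side of size 1):
  Gamma_p = [[1.5957]]
  r_p     = [0.975]
With p = 1 this is the single equation gamma(0) phi_1 = gamma(1):
  phi_hat_1 = gamma(1) / gamma(0) = 0.975 / 1.5957 = 0.6110.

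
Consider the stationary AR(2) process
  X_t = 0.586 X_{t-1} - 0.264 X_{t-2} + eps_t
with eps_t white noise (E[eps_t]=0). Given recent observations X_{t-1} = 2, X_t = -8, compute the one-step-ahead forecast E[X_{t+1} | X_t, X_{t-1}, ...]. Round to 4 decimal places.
E[X_{t+1} \mid \mathcal F_t] = -5.2160

For an AR(p) model X_t = c + sum_i phi_i X_{t-i} + eps_t, the
one-step-ahead conditional mean is
  E[X_{t+1} | X_t, ...] = c + sum_i phi_i X_{t+1-i}.
Substitute known values:
  E[X_{t+1} | ...] = (0.586) * (-8) + (-0.264) * (2)
                   = -5.2160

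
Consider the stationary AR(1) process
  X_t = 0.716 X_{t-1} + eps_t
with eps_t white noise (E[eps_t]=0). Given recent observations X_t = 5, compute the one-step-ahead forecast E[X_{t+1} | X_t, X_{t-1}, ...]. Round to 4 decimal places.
E[X_{t+1} \mid \mathcal F_t] = 3.5800

For an AR(p) model X_t = c + sum_i phi_i X_{t-i} + eps_t, the
one-step-ahead conditional mean is
  E[X_{t+1} | X_t, ...] = c + sum_i phi_i X_{t+1-i}.
Substitute known values:
  E[X_{t+1} | ...] = (0.716) * (5)
                   = 3.5800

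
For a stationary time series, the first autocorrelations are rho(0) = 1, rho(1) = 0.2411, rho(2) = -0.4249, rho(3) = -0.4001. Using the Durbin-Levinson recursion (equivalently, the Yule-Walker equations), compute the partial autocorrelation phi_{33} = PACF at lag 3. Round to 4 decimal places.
\phi_{33} = -0.1750

The PACF at lag k is phi_{kk}, the last component of the solution
to the Yule-Walker system G_k phi = r_k where
  (G_k)_{ij} = rho(|i - j|), (r_k)_i = rho(i), i,j = 1..k.
Equivalently, Durbin-Levinson gives phi_{kk} iteratively:
  phi_{11} = rho(1)
  phi_{kk} = [rho(k) - sum_{j=1..k-1} phi_{k-1,j} rho(k-j)]
            / [1 - sum_{j=1..k-1} phi_{k-1,j} rho(j)],
  phi_{k,j} = phi_{k-1,j} - phi_{kk} phi_{k-1,k-j},  j = 1..k-1.
Step k = 1:
  phi_11 = rho(1) = 0.2411.
Step k = 2:
  phi_22 = [rho(2) - phi_11 rho(1)] / [1 - phi_11 rho(1)] = [-0.4249 - (0.2411)(0.2411)] / [1 - (0.2411)(0.2411)]
         = -0.48302921 / 0.94187079 = -0.51284.
  Update: phi_21 = phi_11 - phi_22 phi_11 = 0.2411 - (-0.51284)(0.2411) = 0.364746.
Step k = 3:
  phi_33 = [rho(3) - phi_21 rho(2) - phi_22 rho(1)] / [1 - phi_21 rho(1) - phi_22 rho(2)]
    numerator   = -0.4001 - (0.364746)(-0.4249) - (-0.51284)(0.2411) = -0.12147375
    denominator = 1 - (0.364746)(0.2411) - (-0.51284)(-0.4249) = 0.69415399
  phi_33 = -0.12147375 / 0.69415399 = -0.175.
Therefore phi_{33} = -0.1750.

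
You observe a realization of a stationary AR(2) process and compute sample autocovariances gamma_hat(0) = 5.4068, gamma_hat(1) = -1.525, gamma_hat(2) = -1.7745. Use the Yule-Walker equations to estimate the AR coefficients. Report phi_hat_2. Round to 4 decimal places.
\hat\phi_{2} = -0.4430

The Yule-Walker equations for an AR(p) process read, in matrix form,
  Gamma_p phi = r_p,   with   (Gamma_p)_{ij} = gamma(|i - j|),
                       (r_p)_i = gamma(i),   i,j = 1..p.
Substitute the sample gammas (Toeplitz matrix and right-hand side of size 2):
  Gamma_p = [[5.4068, -1.525], [-1.525, 5.4068]]
  r_p     = [-1.525, -1.7745]
Written out:
  5.4068 phi_1 - 1.525 phi_2 = -1.525
  -1.525 phi_1 + 5.4068 phi_2 = -1.7745
Solve by Cramer's rule:
  det = gamma(0)^2 - gamma(1)^2 = (5.4068)^2 - (-1.525)^2 = 29.23348624 - 2.325625 = 26.90786124
  phi_hat_1 = [gamma(1) gamma(0) - gamma(1) gamma(2)] / det = [(-1.525)(5.4068) - (-1.525)(-1.7745)] / 26.90786124 = -10.9514825 / 26.90786124 = -0.407
  phi_hat_2 = [gamma(0) gamma(2) - gamma(1)^2] / det = [(5.4068)(-1.7745) - (-1.525)^2] / 26.90786124 = -11.9199916 / 26.90786124 = -0.443
So phi_hat = [-0.4070, -0.4430].
Therefore phi_hat_2 = -0.4430.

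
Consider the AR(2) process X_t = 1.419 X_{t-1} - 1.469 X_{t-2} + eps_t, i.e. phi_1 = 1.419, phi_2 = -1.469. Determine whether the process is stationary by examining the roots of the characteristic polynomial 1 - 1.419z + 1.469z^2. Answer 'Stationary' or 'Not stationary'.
\text{Not stationary}

The AR(p) characteristic polynomial is P(z) = 1 - 1.419z + 1.469z^2.
Stationarity requires all roots to lie outside the unit circle, i.e. |z| > 1 for every root.
Set 1 + (-1.419) z + (1.469) z^2 = 0, i.e. a z^2 + b z + c = 0 with a = 1.469, b = -1.419, c = 1.
Discriminant D = b^2 - 4ac = (-1.419)^2 - 4*(1.469)*1 = 2.013561 - (5.876) = -3.862439.
D < 0, so the roots are the complex-conjugate pair z = (-b +/- i sqrt(-D)) / (2a) = 0.483 +/- 0.6689i.
For a conjugate pair |z|^2 = z * conj(z) = (product of roots) = c/a = 1/(1.469) = 0.680735, so |z| = sqrt(0.680735) = 0.8251 for both roots.
Moduli of all roots: 0.8251, 0.8251.
All moduli strictly greater than 1? No.
Verdict: Not stationary.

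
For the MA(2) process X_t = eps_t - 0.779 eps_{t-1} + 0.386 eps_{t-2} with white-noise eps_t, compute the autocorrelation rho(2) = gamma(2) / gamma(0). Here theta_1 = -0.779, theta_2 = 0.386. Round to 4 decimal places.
\rho(2) = 0.2198

For an MA(q) process with theta_0 = 1, the autocovariance is
  gamma(k) = sigma^2 * sum_{i=0..q-k} theta_i * theta_{i+k},
and rho(k) = gamma(k) / gamma(0). Sigma^2 cancels.
  numerator   = (1)*(0.386) = 0.386.
  denominator = (1)^2 + (-0.779)^2 + (0.386)^2 = 1.755837.
  rho(2) = 0.386 / 1.755837 = 0.2198.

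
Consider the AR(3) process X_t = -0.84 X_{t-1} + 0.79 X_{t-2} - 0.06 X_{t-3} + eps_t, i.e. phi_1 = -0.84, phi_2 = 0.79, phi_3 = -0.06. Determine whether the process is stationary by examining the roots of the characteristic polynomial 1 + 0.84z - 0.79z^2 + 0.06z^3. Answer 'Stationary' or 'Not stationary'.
\text{Not stationary}

The AR(p) characteristic polynomial is P(z) = 1 + 0.84z - 0.79z^2 + 0.06z^3.
Stationarity requires all roots to lie outside the unit circle, i.e. |z| > 1 for every root.
Degree 3: look for a simple real root z0 first, then factor out (1 - z/z0) and solve the remaining quadratic.
Testing z0 = 2: P(2) = 1 + (0.84)(2) + (-0.79)(2)^2 + (0.06)(2)^3
  = 1 + (1.68) + (-3.16) + (0.48) = 0.  So z_0 = 2 is a root, |z_0| = 2.
Divide out the factor (1 - 0.5 z) = (1 - z/z0) (since 1/z0 = 0.5):
  P(z) = (1 - 0.5 z)(1 + (1.34) z + (-0.12) z^2)
  [check: z-coef 1.34 - (0.5) = 0.84; z^2-coef -0.12 - (0.5)(1.34) = -0.79; z^3-coef -(0.5)(-0.12) = 0.06.]
Remaining roots from the quadratic factor 1 + (1.34) z + (-0.12) z^2:
  Set 1 + (1.34) z + (-0.12) z^2 = 0, i.e. a z^2 + b z + c = 0 with a = -0.12, b = 1.34, c = 1.
  Discriminant D = b^2 - 4ac = (1.34)^2 - 4*(-0.12)*1 = 1.7956 - (-0.48) = 2.2756.
  D >= 0, so the roots are real: z = (-b +/- sqrt(D)) / (2a) = (-1.34 +/- 1.508509) / (-0.24).
    z_1 = (-1.34 + 1.508509) / (-0.24) = -0.7021,   |z_1| = 0.7021.
    z_2 = (-1.34 - 1.508509) / (-0.24) = 11.8688,   |z_2| = 11.8688.
Moduli of all roots: 2.0000, 0.7021, 11.8688.
All moduli strictly greater than 1? No.
Verdict: Not stationary.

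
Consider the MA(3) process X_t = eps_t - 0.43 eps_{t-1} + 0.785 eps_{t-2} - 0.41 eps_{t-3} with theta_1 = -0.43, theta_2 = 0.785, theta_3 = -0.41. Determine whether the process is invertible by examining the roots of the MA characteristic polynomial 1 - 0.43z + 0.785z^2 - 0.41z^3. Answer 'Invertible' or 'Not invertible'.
\text{Invertible}

The MA(q) characteristic polynomial is P(z) = 1 - 0.43z + 0.785z^2 - 0.41z^3.
Invertibility requires all roots to lie outside the unit circle, i.e. |z| > 1 for every root.
Degree 3: look for a simple real root z0 first, then factor out (1 - z/z0) and solve the remaining quadratic.
Testing z0 = 2: P(2) = 1 + (-0.43)(2) + (0.785)(2)^2 + (-0.41)(2)^3
  = 1 + (-0.86) + (3.14) + (-3.28) = 0.  So z_0 = 2 is a root, |z_0| = 2.
Divide out the factor (1 - 0.5 z) = (1 - z/z0) (since 1/z0 = 0.5):
  P(z) = (1 - 0.5 z)(1 + (0.07) z + (0.82) z^2)
  [check: z-coef 0.07 - (0.5) = -0.43; z^2-coef 0.82 - (0.5)(0.07) = 0.785; z^3-coef -(0.5)(0.82) = -0.41.]
Remaining roots from the quadratic factor 1 + (0.07) z + (0.82) z^2:
  Set 1 + (0.07) z + (0.82) z^2 = 0, i.e. a z^2 + b z + c = 0 with a = 0.82, b = 0.07, c = 1.
  Discriminant D = b^2 - 4ac = (0.07)^2 - 4*(0.82)*1 = 0.0049 - (3.28) = -3.2751.
  D < 0, so the roots are the complex-conjugate pair z = (-b +/- i sqrt(-D)) / (2a) = -0.0427 +/- 1.1035i.
  For a conjugate pair |z|^2 = z * conj(z) = (product of roots) = c/a = 1/(0.82) = 1.219512, so |z| = sqrt(1.219512) = 1.1043 for both roots.
Moduli of all roots: 2.0000, 1.1043, 1.1043.
All moduli strictly greater than 1? Yes.
Verdict: Invertible.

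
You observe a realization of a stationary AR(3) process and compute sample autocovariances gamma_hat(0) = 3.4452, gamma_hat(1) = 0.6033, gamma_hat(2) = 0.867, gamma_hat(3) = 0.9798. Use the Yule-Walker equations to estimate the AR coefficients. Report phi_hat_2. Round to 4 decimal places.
\hat\phi_{2} = 0.1970

The Yule-Walker equations for an AR(p) process read, in matrix form,
  Gamma_p phi = r_p,   with   (Gamma_p)_{ij} = gamma(|i - j|),
                       (r_p)_i = gamma(i),   i,j = 1..p.
Substitute the sample gammas (Toeplitz matrix and right-hand side of size 3):
  Gamma_p = [[3.4452, 0.6033, 0.867], [0.6033, 3.4452, 0.6033], [0.867, 0.6033, 3.4452]]
  r_p     = [0.6033, 0.867, 0.9798]
Written out (R1..R3):
  (R1) 3.4452 phi_1 + 0.6033 phi_2 + 0.867 phi_3 = 0.6033
  (R2) 0.6033 phi_1 + 3.4452 phi_2 + 0.6033 phi_3 = 0.867
  (R3) 0.867 phi_1 + 0.6033 phi_2 + 3.4452 phi_3 = 0.9798
Gaussian elimination:
  R2 <- R2 - (0.6033/3.4452) R1 = R2 - (0.175113) R1:  3.339554 phi_2 + 0.451477 phi_3 = 0.761354
  R3 <- R3 - (0.867/3.4452) R1 = R3 - (0.251654) R1:  0.451477 phi_2 + 3.227016 phi_3 = 0.827977
  R3 <- R3 - (0.451477/3.339554) R2 = R3 - (0.135191) R2:  3.16598 phi_3 = 0.725049
Back-substitution:
  phi_hat_3 = 0.725049 / 3.16598 = 0.229012
  phi_hat_2 = (0.761354 - (0.451477)(0.229012)) / 3.339554 = 0.19702
  phi_hat_1 = (0.6033 - (0.6033)(0.19702) - (0.867)(0.229012)) / 3.4452 = 0.08298
So phi_hat = [0.0830, 0.1970, 0.2290].
Therefore phi_hat_2 = 0.1970.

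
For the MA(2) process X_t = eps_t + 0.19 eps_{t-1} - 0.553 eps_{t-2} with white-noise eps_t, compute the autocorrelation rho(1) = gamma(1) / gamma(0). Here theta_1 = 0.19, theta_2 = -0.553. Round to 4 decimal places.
\rho(1) = 0.0633

For an MA(q) process with theta_0 = 1, the autocovariance is
  gamma(k) = sigma^2 * sum_{i=0..q-k} theta_i * theta_{i+k},
and rho(k) = gamma(k) / gamma(0). Sigma^2 cancels.
  numerator   = (1)*(0.19) + (0.19)*(-0.553) = 0.08493.
  denominator = (1)^2 + (0.19)^2 + (-0.553)^2 = 1.341909.
  rho(1) = 0.08493 / 1.341909 = 0.0633.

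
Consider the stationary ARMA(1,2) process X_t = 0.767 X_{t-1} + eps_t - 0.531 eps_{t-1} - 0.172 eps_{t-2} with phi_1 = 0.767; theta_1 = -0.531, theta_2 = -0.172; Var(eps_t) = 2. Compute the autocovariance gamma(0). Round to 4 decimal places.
\gamma(0) = 2.1118

Multiply the model equation by X_{t-k} and take expectations. With theta_0 = psi_0 = 1 and psi_j the MA(infinity) weights, this gives
  gamma(k) - sum_i phi_i gamma(k-i) = c_k,
  c_k = sigma^2 * sum_{j=k..q} theta_j psi_{j-k}   (c_k = 0 for k > q),
using gamma(-m) = gamma(m).
psi-weights needed (psi_j = theta_j + sum_i phi_i psi_{j-i}):
  psi_1 = theta_1 + phi_1 = -0.531 + (0.767) = 0.236
  psi_2 = theta_2 + phi_1 psi_1 = -0.172 + (0.767)(0.236) = 0.009012
Right-hand sides:
  c_0 = sigma^2 (1 + theta_1 psi_1 + theta_2 psi_2) = 2 * (1 + (-0.531)(0.236) + (-0.172)(0.009012)) = 2 * 0.873134 = 1.746268
  c_1 = sigma^2 (theta_1 + theta_2 psi_1) = 2 * (-0.531 + (-0.172)(0.236)) = -1.143184
  c_2 = sigma^2 theta_2 = 2 * (-0.172) = -0.344
Equations for k = 0 and k = 1 (AR order 1):
  gamma(0) = phi_1 gamma(1) + c_0
  gamma(1) = phi_1 gamma(0) + c_1
Substituting the second into the first: gamma(0) (1 - phi_1^2) = c_0 + phi_1 c_1, so
  gamma(0) = (c_0 + phi_1 c_1) / (1 - phi_1^2) = (1.746268 + (0.767)(-1.143184)) / (1 - (0.767)^2) = 0.869446 / 0.411711 = 2.111787.
Therefore gamma(0) = 2.1118 (to 4 decimal places).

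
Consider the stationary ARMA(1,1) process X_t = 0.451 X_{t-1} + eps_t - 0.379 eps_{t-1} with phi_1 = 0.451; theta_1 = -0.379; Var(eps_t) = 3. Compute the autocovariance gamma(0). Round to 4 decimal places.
\gamma(0) = 3.0195

Multiply the model equation by X_{t-k} and take expectations. With theta_0 = psi_0 = 1 and psi_j the MA(infinity) weights, this gives
  gamma(k) - sum_i phi_i gamma(k-i) = c_k,
  c_k = sigma^2 * sum_{j=k..q} theta_j psi_{j-k}   (c_k = 0 for k > q),
using gamma(-m) = gamma(m).
psi-weights needed (psi_j = theta_j + sum_i phi_i psi_{j-i}):
  psi_1 = theta_1 + phi_1 = -0.379 + (0.451) = 0.072
Right-hand sides:
  c_0 = sigma^2 (1 + theta_1 psi_1) = 3 * (1 + (-0.379)(0.072)) = 3 * 0.972712 = 2.918136
  c_1 = sigma^2 theta_1 = 3 * (-0.379) = -1.137
  c_2 = 0
Equations for k = 0 and k = 1 (AR order 1):
  gamma(0) = phi_1 gamma(1) + c_0
  gamma(1) = phi_1 gamma(0) + c_1
Substituting the second into the first: gamma(0) (1 - phi_1^2) = c_0 + phi_1 c_1, so
  gamma(0) = (c_0 + phi_1 c_1) / (1 - phi_1^2) = (2.918136 + (0.451)(-1.137)) / (1 - (0.451)^2) = 2.405349 / 0.796599 = 3.019523.
Therefore gamma(0) = 3.0195 (to 4 decimal places).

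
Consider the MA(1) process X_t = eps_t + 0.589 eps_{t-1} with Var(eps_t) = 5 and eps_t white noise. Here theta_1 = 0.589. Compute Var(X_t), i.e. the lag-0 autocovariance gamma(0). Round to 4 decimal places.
\gamma(0) = 6.7346

For an MA(q) process X_t = eps_t + sum_i theta_i eps_{t-i} with
Var(eps_t) = sigma^2, the variance is
  gamma(0) = sigma^2 * (1 + sum_i theta_i^2).
  sum_i theta_i^2 = (0.589)^2 = 0.346921.
  gamma(0) = 5 * (1 + 0.346921) = 5 * 1.346921 = 6.734605, which rounds to 6.7346.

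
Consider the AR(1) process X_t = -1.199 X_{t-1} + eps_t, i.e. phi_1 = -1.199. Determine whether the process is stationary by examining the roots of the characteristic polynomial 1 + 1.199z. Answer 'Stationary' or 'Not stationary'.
\text{Not stationary}

The AR(p) characteristic polynomial is P(z) = 1 + 1.199z.
Stationarity requires all roots to lie outside the unit circle, i.e. |z| > 1 for every root.
This is linear in z: 1 + (1.199) z = 0  =>  z = -1/(1.199) = -0.834028,  |z| = 0.834028.
Moduli of all roots: 0.8340.
All moduli strictly greater than 1? No.
Verdict: Not stationary.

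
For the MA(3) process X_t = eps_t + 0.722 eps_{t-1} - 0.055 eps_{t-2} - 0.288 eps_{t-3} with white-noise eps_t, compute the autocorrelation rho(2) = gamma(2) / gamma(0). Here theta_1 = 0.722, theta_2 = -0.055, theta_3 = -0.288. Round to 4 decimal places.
\rho(2) = -0.1636

For an MA(q) process with theta_0 = 1, the autocovariance is
  gamma(k) = sigma^2 * sum_{i=0..q-k} theta_i * theta_{i+k},
and rho(k) = gamma(k) / gamma(0). Sigma^2 cancels.
  numerator   = (1)*(-0.055) + (0.722)*(-0.288) = -0.262936.
  denominator = (1)^2 + (0.722)^2 + (-0.055)^2 + (-0.288)^2 = 1.607253.
  rho(2) = -0.262936 / 1.607253 = -0.1636.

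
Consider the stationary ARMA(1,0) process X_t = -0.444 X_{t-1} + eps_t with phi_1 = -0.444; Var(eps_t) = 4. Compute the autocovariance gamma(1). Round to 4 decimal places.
\gamma(1) = -2.2121

Multiply the model equation by X_{t-k} and take expectations. With theta_0 = psi_0 = 1 and psi_j the MA(infinity) weights, this gives
  gamma(k) - sum_i phi_i gamma(k-i) = c_k,
  c_k = sigma^2 * sum_{j=k..q} theta_j psi_{j-k}   (c_k = 0 for k > q),
using gamma(-m) = gamma(m).
Pure AR (q = 0): c_0 = sigma^2 = 4, c_k = 0 for k >= 1.
Equations for k = 0 and k = 1 (AR order 1):
  gamma(0) = phi_1 gamma(1) + c_0
  gamma(1) = phi_1 gamma(0) + c_1
Substituting the second into the first: gamma(0) (1 - phi_1^2) = c_0 + phi_1 c_1, so
  gamma(0) = c_0 / (1 - phi_1^2) = 4 / (1 - (-0.444)^2) = 4 / 0.802864 = 4.982164.
  gamma(1) = phi_1 gamma(0) = (-0.444)(4.982164) = -2.212081.
Therefore gamma(1) = -2.2121 (to 4 decimal places).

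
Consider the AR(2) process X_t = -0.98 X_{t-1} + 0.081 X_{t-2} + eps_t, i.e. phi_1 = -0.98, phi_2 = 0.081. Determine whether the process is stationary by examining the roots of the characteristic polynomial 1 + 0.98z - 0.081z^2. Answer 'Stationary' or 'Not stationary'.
\text{Not stationary}

The AR(p) characteristic polynomial is P(z) = 1 + 0.98z - 0.081z^2.
Stationarity requires all roots to lie outside the unit circle, i.e. |z| > 1 for every root.
Set 1 + (0.98) z + (-0.081) z^2 = 0, i.e. a z^2 + b z + c = 0 with a = -0.081, b = 0.98, c = 1.
Discriminant D = b^2 - 4ac = (0.98)^2 - 4*(-0.081)*1 = 0.9604 - (-0.324) = 1.2844.
D >= 0, so the roots are real: z = (-b +/- sqrt(D)) / (2a) = (-0.98 +/- 1.133314) / (-0.162).
  z_1 = (-0.98 + 1.133314) / (-0.162) = -0.9464,   |z_1| = 0.9464.
  z_2 = (-0.98 - 1.133314) / (-0.162) = 13.0451,   |z_2| = 13.0451.
Moduli of all roots: 0.9464, 13.0451.
All moduli strictly greater than 1? No.
Verdict: Not stationary.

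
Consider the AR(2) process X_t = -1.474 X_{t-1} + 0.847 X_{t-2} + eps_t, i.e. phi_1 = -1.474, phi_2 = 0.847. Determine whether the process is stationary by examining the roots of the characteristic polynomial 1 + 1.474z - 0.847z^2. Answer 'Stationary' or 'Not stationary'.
\text{Not stationary}

The AR(p) characteristic polynomial is P(z) = 1 + 1.474z - 0.847z^2.
Stationarity requires all roots to lie outside the unit circle, i.e. |z| > 1 for every root.
Set 1 + (1.474) z + (-0.847) z^2 = 0, i.e. a z^2 + b z + c = 0 with a = -0.847, b = 1.474, c = 1.
Discriminant D = b^2 - 4ac = (1.474)^2 - 4*(-0.847)*1 = 2.172676 - (-3.388) = 5.560676.
D >= 0, so the roots are real: z = (-b +/- sqrt(D)) / (2a) = (-1.474 +/- 2.358109) / (-1.694).
  z_1 = (-1.474 + 2.358109) / (-1.694) = -0.5219,   |z_1| = 0.5219.
  z_2 = (-1.474 - 2.358109) / (-1.694) = 2.2622,   |z_2| = 2.2622.
Moduli of all roots: 0.5219, 2.2622.
All moduli strictly greater than 1? No.
Verdict: Not stationary.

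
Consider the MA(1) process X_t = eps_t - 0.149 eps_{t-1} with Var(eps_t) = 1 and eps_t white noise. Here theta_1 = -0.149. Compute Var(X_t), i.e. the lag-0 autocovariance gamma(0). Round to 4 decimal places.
\gamma(0) = 1.0222

For an MA(q) process X_t = eps_t + sum_i theta_i eps_{t-i} with
Var(eps_t) = sigma^2, the variance is
  gamma(0) = sigma^2 * (1 + sum_i theta_i^2).
  sum_i theta_i^2 = (-0.149)^2 = 0.022201.
  gamma(0) = 1 * (1 + 0.022201) = 1 * 1.022201 = 1.022201, which rounds to 1.0222.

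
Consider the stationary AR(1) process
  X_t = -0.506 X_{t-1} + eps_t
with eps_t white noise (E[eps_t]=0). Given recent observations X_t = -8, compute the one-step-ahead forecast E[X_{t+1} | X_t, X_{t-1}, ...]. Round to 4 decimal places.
E[X_{t+1} \mid \mathcal F_t] = 4.0480

For an AR(p) model X_t = c + sum_i phi_i X_{t-i} + eps_t, the
one-step-ahead conditional mean is
  E[X_{t+1} | X_t, ...] = c + sum_i phi_i X_{t+1-i}.
Substitute known values:
  E[X_{t+1} | ...] = (-0.506) * (-8)
                   = 4.0480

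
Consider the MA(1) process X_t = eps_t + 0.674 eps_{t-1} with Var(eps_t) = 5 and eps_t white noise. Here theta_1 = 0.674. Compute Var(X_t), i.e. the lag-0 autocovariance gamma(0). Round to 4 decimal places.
\gamma(0) = 7.2714

For an MA(q) process X_t = eps_t + sum_i theta_i eps_{t-i} with
Var(eps_t) = sigma^2, the variance is
  gamma(0) = sigma^2 * (1 + sum_i theta_i^2).
  sum_i theta_i^2 = (0.674)^2 = 0.454276.
  gamma(0) = 5 * (1 + 0.454276) = 5 * 1.454276 = 7.27138, which rounds to 7.2714.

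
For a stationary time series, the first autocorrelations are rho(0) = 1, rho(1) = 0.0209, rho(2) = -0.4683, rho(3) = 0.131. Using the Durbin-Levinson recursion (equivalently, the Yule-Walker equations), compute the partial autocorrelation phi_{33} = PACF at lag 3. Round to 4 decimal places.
\phi_{33} = 0.1990

The PACF at lag k is phi_{kk}, the last component of the solution
to the Yule-Walker system G_k phi = r_k where
  (G_k)_{ij} = rho(|i - j|), (r_k)_i = rho(i), i,j = 1..k.
Equivalently, Durbin-Levinson gives phi_{kk} iteratively:
  phi_{11} = rho(1)
  phi_{kk} = [rho(k) - sum_{j=1..k-1} phi_{k-1,j} rho(k-j)]
            / [1 - sum_{j=1..k-1} phi_{k-1,j} rho(j)],
  phi_{k,j} = phi_{k-1,j} - phi_{kk} phi_{k-1,k-j},  j = 1..k-1.
Step k = 1:
  phi_11 = rho(1) = 0.0209.
Step k = 2:
  phi_22 = [rho(2) - phi_11 rho(1)] / [1 - phi_11 rho(1)] = [-0.4683 - (0.0209)(0.0209)] / [1 - (0.0209)(0.0209)]
         = -0.46873681 / 0.99956319 = -0.468942.
  Update: phi_21 = phi_11 - phi_22 phi_11 = 0.0209 - (-0.468942)(0.0209) = 0.030701.
Step k = 3:
  phi_33 = [rho(3) - phi_21 rho(2) - phi_22 rho(1)] / [1 - phi_21 rho(1) - phi_22 rho(2)]
    numerator   = 0.131 - (0.030701)(-0.4683) - (-0.468942)(0.0209) = 0.1551781
    denominator = 1 - (0.030701)(0.0209) - (-0.468942)(-0.4683) = 0.77975298
  phi_33 = 0.1551781 / 0.77975298 = 0.199.
Therefore phi_{33} = 0.1990.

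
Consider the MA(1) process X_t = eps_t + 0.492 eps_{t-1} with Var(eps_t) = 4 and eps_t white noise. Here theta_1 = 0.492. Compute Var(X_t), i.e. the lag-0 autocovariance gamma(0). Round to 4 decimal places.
\gamma(0) = 4.9683

For an MA(q) process X_t = eps_t + sum_i theta_i eps_{t-i} with
Var(eps_t) = sigma^2, the variance is
  gamma(0) = sigma^2 * (1 + sum_i theta_i^2).
  sum_i theta_i^2 = (0.492)^2 = 0.242064.
  gamma(0) = 4 * (1 + 0.242064) = 4 * 1.242064 = 4.968256, which rounds to 4.9683.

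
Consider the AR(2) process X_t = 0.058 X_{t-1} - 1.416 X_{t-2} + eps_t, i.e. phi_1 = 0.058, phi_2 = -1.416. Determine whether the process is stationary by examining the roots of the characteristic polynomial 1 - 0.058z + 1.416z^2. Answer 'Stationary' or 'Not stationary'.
\text{Not stationary}

The AR(p) characteristic polynomial is P(z) = 1 - 0.058z + 1.416z^2.
Stationarity requires all roots to lie outside the unit circle, i.e. |z| > 1 for every root.
Set 1 + (-0.058) z + (1.416) z^2 = 0, i.e. a z^2 + b z + c = 0 with a = 1.416, b = -0.058, c = 1.
Discriminant D = b^2 - 4ac = (-0.058)^2 - 4*(1.416)*1 = 0.003364 - (5.664) = -5.660636.
D < 0, so the roots are the complex-conjugate pair z = (-b +/- i sqrt(-D)) / (2a) = 0.0205 +/- 0.8401i.
For a conjugate pair |z|^2 = z * conj(z) = (product of roots) = c/a = 1/(1.416) = 0.706215, so |z| = sqrt(0.706215) = 0.8404 for both roots.
Moduli of all roots: 0.8404, 0.8404.
All moduli strictly greater than 1? No.
Verdict: Not stationary.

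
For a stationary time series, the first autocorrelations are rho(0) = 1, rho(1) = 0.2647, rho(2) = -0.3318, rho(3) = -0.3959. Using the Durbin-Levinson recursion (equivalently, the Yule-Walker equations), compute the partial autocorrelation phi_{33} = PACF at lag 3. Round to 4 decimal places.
\phi_{33} = -0.2059

The PACF at lag k is phi_{kk}, the last component of the solution
to the Yule-Walker system G_k phi = r_k where
  (G_k)_{ij} = rho(|i - j|), (r_k)_i = rho(i), i,j = 1..k.
Equivalently, Durbin-Levinson gives phi_{kk} iteratively:
  phi_{11} = rho(1)
  phi_{kk} = [rho(k) - sum_{j=1..k-1} phi_{k-1,j} rho(k-j)]
            / [1 - sum_{j=1..k-1} phi_{k-1,j} rho(j)],
  phi_{k,j} = phi_{k-1,j} - phi_{kk} phi_{k-1,k-j},  j = 1..k-1.
Step k = 1:
  phi_11 = rho(1) = 0.2647.
Step k = 2:
  phi_22 = [rho(2) - phi_11 rho(1)] / [1 - phi_11 rho(1)] = [-0.3318 - (0.2647)(0.2647)] / [1 - (0.2647)(0.2647)]
         = -0.40186609 / 0.92993391 = -0.432145.
  Update: phi_21 = phi_11 - phi_22 phi_11 = 0.2647 - (-0.432145)(0.2647) = 0.379089.
Step k = 3:
  phi_33 = [rho(3) - phi_21 rho(2) - phi_22 rho(1)] / [1 - phi_21 rho(1) - phi_22 rho(2)]
    numerator   = -0.3959 - (0.379089)(-0.3318) - (-0.432145)(0.2647) = -0.15572964
    denominator = 1 - (0.379089)(0.2647) - (-0.432145)(-0.3318) = 0.75626957
  phi_33 = -0.15572964 / 0.75626957 = -0.2059.
Therefore phi_{33} = -0.2059.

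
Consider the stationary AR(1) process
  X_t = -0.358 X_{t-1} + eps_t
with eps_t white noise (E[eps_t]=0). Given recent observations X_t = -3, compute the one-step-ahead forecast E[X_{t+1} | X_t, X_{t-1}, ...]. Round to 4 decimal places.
E[X_{t+1} \mid \mathcal F_t] = 1.0740

For an AR(p) model X_t = c + sum_i phi_i X_{t-i} + eps_t, the
one-step-ahead conditional mean is
  E[X_{t+1} | X_t, ...] = c + sum_i phi_i X_{t+1-i}.
Substitute known values:
  E[X_{t+1} | ...] = (-0.358) * (-3)
                   = 1.0740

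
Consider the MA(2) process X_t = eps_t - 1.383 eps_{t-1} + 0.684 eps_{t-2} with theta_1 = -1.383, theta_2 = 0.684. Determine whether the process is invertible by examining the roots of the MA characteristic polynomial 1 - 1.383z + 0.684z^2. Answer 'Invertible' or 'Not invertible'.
\text{Invertible}

The MA(q) characteristic polynomial is P(z) = 1 - 1.383z + 0.684z^2.
Invertibility requires all roots to lie outside the unit circle, i.e. |z| > 1 for every root.
Set 1 + (-1.383) z + (0.684) z^2 = 0, i.e. a z^2 + b z + c = 0 with a = 0.684, b = -1.383, c = 1.
Discriminant D = b^2 - 4ac = (-1.383)^2 - 4*(0.684)*1 = 1.912689 - (2.736) = -0.823311.
D < 0, so the roots are the complex-conjugate pair z = (-b +/- i sqrt(-D)) / (2a) = 1.011 +/- 0.6633i.
For a conjugate pair |z|^2 = z * conj(z) = (product of roots) = c/a = 1/(0.684) = 1.461988, so |z| = sqrt(1.461988) = 1.2091 for both roots.
Moduli of all roots: 1.2091, 1.2091.
All moduli strictly greater than 1? Yes.
Verdict: Invertible.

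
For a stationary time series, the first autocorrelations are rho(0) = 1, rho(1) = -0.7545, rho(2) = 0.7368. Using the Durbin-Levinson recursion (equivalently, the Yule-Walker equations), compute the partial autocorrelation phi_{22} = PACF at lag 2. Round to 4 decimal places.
\phi_{22} = 0.3889

The PACF at lag k is phi_{kk}, the last component of the solution
to the Yule-Walker system G_k phi = r_k where
  (G_k)_{ij} = rho(|i - j|), (r_k)_i = rho(i), i,j = 1..k.
Equivalently, Durbin-Levinson gives phi_{kk} iteratively:
  phi_{11} = rho(1)
  phi_{kk} = [rho(k) - sum_{j=1..k-1} phi_{k-1,j} rho(k-j)]
            / [1 - sum_{j=1..k-1} phi_{k-1,j} rho(j)],
  phi_{k,j} = phi_{k-1,j} - phi_{kk} phi_{k-1,k-j},  j = 1..k-1.
Step k = 1:
  phi_11 = rho(1) = -0.7545.
Step k = 2:
  phi_22 = [rho(2) - phi_11 rho(1)] / [1 - phi_11 rho(1)] = [0.7368 - (-0.7545)(-0.7545)] / [1 - (-0.7545)(-0.7545)]
         = 0.16752975 / 0.43072975 = 0.3889.
Therefore phi_{22} = 0.3889.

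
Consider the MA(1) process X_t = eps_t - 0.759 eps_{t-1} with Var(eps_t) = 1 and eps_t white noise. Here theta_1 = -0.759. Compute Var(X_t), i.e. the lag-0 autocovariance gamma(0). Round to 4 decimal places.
\gamma(0) = 1.5761

For an MA(q) process X_t = eps_t + sum_i theta_i eps_{t-i} with
Var(eps_t) = sigma^2, the variance is
  gamma(0) = sigma^2 * (1 + sum_i theta_i^2).
  sum_i theta_i^2 = (-0.759)^2 = 0.576081.
  gamma(0) = 1 * (1 + 0.576081) = 1 * 1.576081 = 1.576081, which rounds to 1.5761.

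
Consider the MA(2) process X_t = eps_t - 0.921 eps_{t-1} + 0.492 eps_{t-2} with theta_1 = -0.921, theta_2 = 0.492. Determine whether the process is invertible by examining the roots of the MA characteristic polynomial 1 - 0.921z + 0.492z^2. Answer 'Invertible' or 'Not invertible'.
\text{Invertible}

The MA(q) characteristic polynomial is P(z) = 1 - 0.921z + 0.492z^2.
Invertibility requires all roots to lie outside the unit circle, i.e. |z| > 1 for every root.
Set 1 + (-0.921) z + (0.492) z^2 = 0, i.e. a z^2 + b z + c = 0 with a = 0.492, b = -0.921, c = 1.
Discriminant D = b^2 - 4ac = (-0.921)^2 - 4*(0.492)*1 = 0.848241 - (1.968) = -1.119759.
D < 0, so the roots are the complex-conjugate pair z = (-b +/- i sqrt(-D)) / (2a) = 0.936 +/- 1.0754i.
For a conjugate pair |z|^2 = z * conj(z) = (product of roots) = c/a = 1/(0.492) = 2.03252, so |z| = sqrt(2.03252) = 1.4257 for both roots.
Moduli of all roots: 1.4257, 1.4257.
All moduli strictly greater than 1? Yes.
Verdict: Invertible.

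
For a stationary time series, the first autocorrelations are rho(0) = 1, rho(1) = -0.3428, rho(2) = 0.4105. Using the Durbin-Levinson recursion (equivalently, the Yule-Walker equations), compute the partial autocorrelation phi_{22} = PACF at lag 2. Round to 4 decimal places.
\phi_{22} = 0.3320

The PACF at lag k is phi_{kk}, the last component of the solution
to the Yule-Walker system G_k phi = r_k where
  (G_k)_{ij} = rho(|i - j|), (r_k)_i = rho(i), i,j = 1..k.
Equivalently, Durbin-Levinson gives phi_{kk} iteratively:
  phi_{11} = rho(1)
  phi_{kk} = [rho(k) - sum_{j=1..k-1} phi_{k-1,j} rho(k-j)]
            / [1 - sum_{j=1..k-1} phi_{k-1,j} rho(j)],
  phi_{k,j} = phi_{k-1,j} - phi_{kk} phi_{k-1,k-j},  j = 1..k-1.
Step k = 1:
  phi_11 = rho(1) = -0.3428.
Step k = 2:
  phi_22 = [rho(2) - phi_11 rho(1)] / [1 - phi_11 rho(1)] = [0.4105 - (-0.3428)(-0.3428)] / [1 - (-0.3428)(-0.3428)]
         = 0.29298816 / 0.88248816 = 0.332.
Therefore phi_{22} = 0.3320.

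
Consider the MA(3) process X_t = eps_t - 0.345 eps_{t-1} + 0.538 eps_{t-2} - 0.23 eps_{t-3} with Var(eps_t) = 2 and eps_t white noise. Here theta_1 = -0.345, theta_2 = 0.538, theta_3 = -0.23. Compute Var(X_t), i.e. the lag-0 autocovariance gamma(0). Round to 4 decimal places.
\gamma(0) = 2.9227

For an MA(q) process X_t = eps_t + sum_i theta_i eps_{t-i} with
Var(eps_t) = sigma^2, the variance is
  gamma(0) = sigma^2 * (1 + sum_i theta_i^2).
  sum_i theta_i^2 = (-0.345)^2 + (0.538)^2 + (-0.23)^2 = 0.119025 + 0.289444 + 0.0529 = 0.461369.
  gamma(0) = 2 * (1 + 0.461369) = 2 * 1.461369 = 2.922738, which rounds to 2.9227.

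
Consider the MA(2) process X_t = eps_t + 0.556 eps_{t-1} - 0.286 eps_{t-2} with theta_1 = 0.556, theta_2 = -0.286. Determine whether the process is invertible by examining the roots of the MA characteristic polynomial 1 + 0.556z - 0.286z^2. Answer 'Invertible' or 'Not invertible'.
\text{Invertible}

The MA(q) characteristic polynomial is P(z) = 1 + 0.556z - 0.286z^2.
Invertibility requires all roots to lie outside the unit circle, i.e. |z| > 1 for every root.
Set 1 + (0.556) z + (-0.286) z^2 = 0, i.e. a z^2 + b z + c = 0 with a = -0.286, b = 0.556, c = 1.
Discriminant D = b^2 - 4ac = (0.556)^2 - 4*(-0.286)*1 = 0.309136 - (-1.144) = 1.453136.
D >= 0, so the roots are real: z = (-b +/- sqrt(D)) / (2a) = (-0.556 +/- 1.205461) / (-0.572).
  z_1 = (-0.556 + 1.205461) / (-0.572) = -1.1354,   |z_1| = 1.1354.
  z_2 = (-0.556 - 1.205461) / (-0.572) = 3.0795,   |z_2| = 3.0795.
Moduli of all roots: 1.1354, 3.0795.
All moduli strictly greater than 1? Yes.
Verdict: Invertible.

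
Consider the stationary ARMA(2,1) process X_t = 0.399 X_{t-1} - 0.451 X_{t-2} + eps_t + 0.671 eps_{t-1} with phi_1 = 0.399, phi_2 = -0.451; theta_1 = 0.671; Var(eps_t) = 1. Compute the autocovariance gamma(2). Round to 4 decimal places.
\gamma(2) = -0.6587

Multiply the model equation by X_{t-k} and take expectations. With theta_0 = psi_0 = 1 and psi_j the MA(infinity) weights, this gives
  gamma(k) - sum_i phi_i gamma(k-i) = c_k,
  c_k = sigma^2 * sum_{j=k..q} theta_j psi_{j-k}   (c_k = 0 for k > q),
using gamma(-m) = gamma(m).
psi-weights needed (psi_j = theta_j + sum_i phi_i psi_{j-i}):
  psi_1 = theta_1 + phi_1 = 0.671 + (0.399) = 1.07
Right-hand sides:
  c_0 = sigma^2 (1 + theta_1 psi_1) = 1 * (1 + (0.671)(1.07)) = 1 * 1.71797 = 1.71797
  c_1 = sigma^2 theta_1 = 1 * (0.671) = 0.671
  c_2 = 0
Equations for k = 0, 1, 2 (AR order 2, c_2 = 0):
  (E0) gamma(0) = phi_1 gamma(1) + phi_2 gamma(2) + c_0
  (E1) gamma(1) = phi_1 gamma(0) + phi_2 gamma(1) + c_1
  (E2) gamma(2) = phi_1 gamma(1) + phi_2 gamma(0)
From (E1): gamma(1) = A gamma(0) + B with
  A = phi_1 / (1 - phi_2) = 0.399 / 1.451 = 0.274983,   B = c_1 / (1 - phi_2) = 0.671 / 1.451 = 0.46244.
Insert (E2) into (E0): gamma(0) (1 - phi_2^2) = phi_1 (1 + phi_2) gamma(1) + c_0.
  phi_1 (1 + phi_2) = (0.399)(0.549) = 0.219051,   1 - phi_2^2 = 0.796599.
Replace gamma(1) by A gamma(0) + B and collect gamma(0):
  gamma(0) [0.796599 - (0.219051)(0.274983)] = (0.219051)(0.46244) + 1.71797
  gamma(0) * 0.736364 = 1.819268
  gamma(0) = 1.819268 / 0.736364 = 2.47061.
  gamma(1) = A gamma(0) + B = (0.274983)(2.47061) + (0.46244) = 1.141815.
  gamma(2) = phi_1 gamma(1) + phi_2 gamma(0) = (0.399)(1.141815) + (-0.451)(2.47061) = -0.658661.
Therefore gamma(2) = -0.6587 (to 4 decimal places).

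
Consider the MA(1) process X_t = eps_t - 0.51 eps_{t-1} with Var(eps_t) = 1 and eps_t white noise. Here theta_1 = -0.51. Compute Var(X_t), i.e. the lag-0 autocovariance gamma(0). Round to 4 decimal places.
\gamma(0) = 1.2601

For an MA(q) process X_t = eps_t + sum_i theta_i eps_{t-i} with
Var(eps_t) = sigma^2, the variance is
  gamma(0) = sigma^2 * (1 + sum_i theta_i^2).
  sum_i theta_i^2 = (-0.51)^2 = 0.2601.
  gamma(0) = 1 * (1 + 0.2601) = 1 * 1.2601 = 1.2601.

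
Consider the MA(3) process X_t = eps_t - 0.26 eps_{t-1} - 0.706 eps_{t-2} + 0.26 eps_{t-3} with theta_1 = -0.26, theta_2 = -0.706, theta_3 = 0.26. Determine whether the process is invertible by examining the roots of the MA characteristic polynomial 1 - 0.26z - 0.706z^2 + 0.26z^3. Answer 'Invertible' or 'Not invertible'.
\text{Invertible}

The MA(q) characteristic polynomial is P(z) = 1 - 0.26z - 0.706z^2 + 0.26z^3.
Invertibility requires all roots to lie outside the unit circle, i.e. |z| > 1 for every root.
Degree 3: look for a simple real root z0 first, then factor out (1 - z/z0) and solve the remaining quadratic.
Testing z0 = 2.5: P(2.5) = 1 + (-0.26)(2.5) + (-0.706)(2.5)^2 + (0.26)(2.5)^3
  = 1 + (-0.65) + (-4.4125) + (4.0625) = 0.  So z_0 = 2.5 is a root, |z_0| = 2.5.
Divide out the factor (1 - 0.4 z) = (1 - z/z0) (since 1/z0 = 0.4):
  P(z) = (1 - 0.4 z)(1 + (0.14) z + (-0.65) z^2)
  [check: z-coef 0.14 - (0.4) = -0.26; z^2-coef -0.65 - (0.4)(0.14) = -0.706; z^3-coef -(0.4)(-0.65) = 0.26.]
Remaining roots from the quadratic factor 1 + (0.14) z + (-0.65) z^2:
  Set 1 + (0.14) z + (-0.65) z^2 = 0, i.e. a z^2 + b z + c = 0 with a = -0.65, b = 0.14, c = 1.
  Discriminant D = b^2 - 4ac = (0.14)^2 - 4*(-0.65)*1 = 0.0196 - (-2.6) = 2.6196.
  D >= 0, so the roots are real: z = (-b +/- sqrt(D)) / (2a) = (-0.14 +/- 1.618518) / (-1.3).
    z_1 = (-0.14 + 1.618518) / (-1.3) = -1.1373,   |z_1| = 1.1373.
    z_2 = (-0.14 - 1.618518) / (-1.3) = 1.3527,   |z_2| = 1.3527.
Moduli of all roots: 2.5000, 1.1373, 1.3527.
All moduli strictly greater than 1? Yes.
Verdict: Invertible.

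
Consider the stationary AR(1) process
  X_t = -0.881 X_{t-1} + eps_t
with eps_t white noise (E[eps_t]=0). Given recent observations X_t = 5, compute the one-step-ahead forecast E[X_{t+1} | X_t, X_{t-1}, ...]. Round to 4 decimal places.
E[X_{t+1} \mid \mathcal F_t] = -4.4050

For an AR(p) model X_t = c + sum_i phi_i X_{t-i} + eps_t, the
one-step-ahead conditional mean is
  E[X_{t+1} | X_t, ...] = c + sum_i phi_i X_{t+1-i}.
Substitute known values:
  E[X_{t+1} | ...] = (-0.881) * (5)
                   = -4.4050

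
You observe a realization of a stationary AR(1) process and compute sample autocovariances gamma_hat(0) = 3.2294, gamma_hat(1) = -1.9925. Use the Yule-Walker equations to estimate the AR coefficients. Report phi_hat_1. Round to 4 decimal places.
\hat\phi_{1} = -0.6170

The Yule-Walker equations for an AR(p) process read, in matrix form,
  Gamma_p phi = r_p,   with   (Gamma_p)_{ij} = gamma(|i - j|),
                       (r_p)_i = gamma(i),   i,j = 1..p.
Substitute the sample gammas (Toeplitz matrix and right-hand side of size 1):
  Gamma_p = [[3.2294]]
  r_p     = [-1.9925]
With p = 1 this is the single equation gamma(0) phi_1 = gamma(1):
  phi_hat_1 = gamma(1) / gamma(0) = -1.9925 / 3.2294 = -0.6170.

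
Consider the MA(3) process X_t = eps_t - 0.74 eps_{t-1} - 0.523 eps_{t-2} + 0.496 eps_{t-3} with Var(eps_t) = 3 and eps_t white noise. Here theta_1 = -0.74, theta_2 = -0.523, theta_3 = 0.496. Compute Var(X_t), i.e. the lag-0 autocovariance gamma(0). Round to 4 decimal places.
\gamma(0) = 6.2014

For an MA(q) process X_t = eps_t + sum_i theta_i eps_{t-i} with
Var(eps_t) = sigma^2, the variance is
  gamma(0) = sigma^2 * (1 + sum_i theta_i^2).
  sum_i theta_i^2 = (-0.74)^2 + (-0.523)^2 + (0.496)^2 = 0.5476 + 0.273529 + 0.246016 = 1.067145.
  gamma(0) = 3 * (1 + 1.067145) = 3 * 2.067145 = 6.201435, which rounds to 6.2014.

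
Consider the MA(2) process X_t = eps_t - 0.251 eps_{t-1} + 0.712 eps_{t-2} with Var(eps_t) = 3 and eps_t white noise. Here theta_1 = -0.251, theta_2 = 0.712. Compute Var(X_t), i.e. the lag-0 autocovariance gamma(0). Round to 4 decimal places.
\gamma(0) = 4.7098

For an MA(q) process X_t = eps_t + sum_i theta_i eps_{t-i} with
Var(eps_t) = sigma^2, the variance is
  gamma(0) = sigma^2 * (1 + sum_i theta_i^2).
  sum_i theta_i^2 = (-0.251)^2 + (0.712)^2 = 0.063001 + 0.506944 = 0.569945.
  gamma(0) = 3 * (1 + 0.569945) = 3 * 1.569945 = 4.709835, which rounds to 4.7098.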